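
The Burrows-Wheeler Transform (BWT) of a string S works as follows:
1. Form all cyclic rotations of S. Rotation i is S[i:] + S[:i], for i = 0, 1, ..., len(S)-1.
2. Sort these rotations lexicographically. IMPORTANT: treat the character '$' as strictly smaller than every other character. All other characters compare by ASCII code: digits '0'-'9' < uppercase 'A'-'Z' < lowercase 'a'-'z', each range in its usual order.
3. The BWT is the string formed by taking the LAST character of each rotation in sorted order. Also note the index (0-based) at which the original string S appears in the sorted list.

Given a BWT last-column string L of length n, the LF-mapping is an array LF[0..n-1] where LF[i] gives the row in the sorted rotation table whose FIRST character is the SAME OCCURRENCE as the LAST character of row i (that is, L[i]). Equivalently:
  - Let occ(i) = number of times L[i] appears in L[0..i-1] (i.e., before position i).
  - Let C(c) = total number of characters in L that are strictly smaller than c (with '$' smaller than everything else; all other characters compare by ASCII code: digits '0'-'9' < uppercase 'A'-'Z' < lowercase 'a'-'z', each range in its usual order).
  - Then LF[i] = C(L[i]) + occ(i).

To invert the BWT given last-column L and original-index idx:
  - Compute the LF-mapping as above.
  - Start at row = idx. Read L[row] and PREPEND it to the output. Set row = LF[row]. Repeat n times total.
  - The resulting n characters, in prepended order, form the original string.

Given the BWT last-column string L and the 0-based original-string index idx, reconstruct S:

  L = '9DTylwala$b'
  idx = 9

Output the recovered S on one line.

LF mapping: 1 2 3 10 7 9 4 8 5 0 6
Walk LF starting at row 9, prepending L[row]:
  step 1: row=9, L[9]='$', prepend. Next row=LF[9]=0
  step 2: row=0, L[0]='9', prepend. Next row=LF[0]=1
  step 3: row=1, L[1]='D', prepend. Next row=LF[1]=2
  step 4: row=2, L[2]='T', prepend. Next row=LF[2]=3
  step 5: row=3, L[3]='y', prepend. Next row=LF[3]=10
  step 6: row=10, L[10]='b', prepend. Next row=LF[10]=6
  step 7: row=6, L[6]='a', prepend. Next row=LF[6]=4
  step 8: row=4, L[4]='l', prepend. Next row=LF[4]=7
  step 9: row=7, L[7]='l', prepend. Next row=LF[7]=8
  step 10: row=8, L[8]='a', prepend. Next row=LF[8]=5
  step 11: row=5, L[5]='w', prepend. Next row=LF[5]=9
Reversed output: wallabyTD9$

Answer: wallabyTD9$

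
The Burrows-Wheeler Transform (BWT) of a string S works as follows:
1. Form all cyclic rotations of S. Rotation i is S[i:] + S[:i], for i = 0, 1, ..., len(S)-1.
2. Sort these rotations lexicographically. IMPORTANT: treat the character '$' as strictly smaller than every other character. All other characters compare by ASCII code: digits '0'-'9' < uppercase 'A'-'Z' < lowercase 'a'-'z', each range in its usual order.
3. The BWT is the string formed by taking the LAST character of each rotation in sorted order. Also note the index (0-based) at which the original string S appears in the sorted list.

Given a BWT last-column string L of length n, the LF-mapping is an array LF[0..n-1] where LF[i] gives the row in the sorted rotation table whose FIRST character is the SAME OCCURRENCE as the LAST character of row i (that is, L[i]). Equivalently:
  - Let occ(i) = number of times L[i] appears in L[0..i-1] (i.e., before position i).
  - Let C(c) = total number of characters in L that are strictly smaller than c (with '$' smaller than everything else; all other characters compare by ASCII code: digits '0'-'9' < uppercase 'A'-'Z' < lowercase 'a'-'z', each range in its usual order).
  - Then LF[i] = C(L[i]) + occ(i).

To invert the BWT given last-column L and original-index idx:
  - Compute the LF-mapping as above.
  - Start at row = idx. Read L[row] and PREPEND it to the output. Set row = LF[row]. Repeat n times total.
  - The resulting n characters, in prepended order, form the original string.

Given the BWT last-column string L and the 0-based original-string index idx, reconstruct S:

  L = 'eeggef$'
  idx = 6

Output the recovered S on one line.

LF mapping: 1 2 5 6 3 4 0
Walk LF starting at row 6, prepending L[row]:
  step 1: row=6, L[6]='$', prepend. Next row=LF[6]=0
  step 2: row=0, L[0]='e', prepend. Next row=LF[0]=1
  step 3: row=1, L[1]='e', prepend. Next row=LF[1]=2
  step 4: row=2, L[2]='g', prepend. Next row=LF[2]=5
  step 5: row=5, L[5]='f', prepend. Next row=LF[5]=4
  step 6: row=4, L[4]='e', prepend. Next row=LF[4]=3
  step 7: row=3, L[3]='g', prepend. Next row=LF[3]=6
Reversed output: gefgee$

Answer: gefgee$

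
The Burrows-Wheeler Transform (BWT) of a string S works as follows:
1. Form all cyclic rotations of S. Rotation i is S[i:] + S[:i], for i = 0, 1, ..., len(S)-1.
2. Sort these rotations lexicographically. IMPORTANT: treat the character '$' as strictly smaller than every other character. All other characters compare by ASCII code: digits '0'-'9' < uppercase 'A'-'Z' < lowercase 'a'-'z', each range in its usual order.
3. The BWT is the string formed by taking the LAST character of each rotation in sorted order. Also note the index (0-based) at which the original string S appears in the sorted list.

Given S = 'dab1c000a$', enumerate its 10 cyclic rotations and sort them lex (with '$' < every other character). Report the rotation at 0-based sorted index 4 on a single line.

Answer: 1c000a$dab

Derivation:
All 10 rotations (rotation i = S[i:]+S[:i]):
  rot[0] = dab1c000a$
  rot[1] = ab1c000a$d
  rot[2] = b1c000a$da
  rot[3] = 1c000a$dab
  rot[4] = c000a$dab1
  rot[5] = 000a$dab1c
  rot[6] = 00a$dab1c0
  rot[7] = 0a$dab1c00
  rot[8] = a$dab1c000
  rot[9] = $dab1c000a
Sorted (with $ < everything):
  sorted[0] = $dab1c000a
  sorted[1] = 000a$dab1c
  sorted[2] = 00a$dab1c0
  sorted[3] = 0a$dab1c00
  sorted[4] = 1c000a$dab
  sorted[5] = a$dab1c000
  sorted[6] = ab1c000a$d
  sorted[7] = b1c000a$da
  sorted[8] = c000a$dab1
  sorted[9] = dab1c000a$
sorted[4] = 1c000a$dab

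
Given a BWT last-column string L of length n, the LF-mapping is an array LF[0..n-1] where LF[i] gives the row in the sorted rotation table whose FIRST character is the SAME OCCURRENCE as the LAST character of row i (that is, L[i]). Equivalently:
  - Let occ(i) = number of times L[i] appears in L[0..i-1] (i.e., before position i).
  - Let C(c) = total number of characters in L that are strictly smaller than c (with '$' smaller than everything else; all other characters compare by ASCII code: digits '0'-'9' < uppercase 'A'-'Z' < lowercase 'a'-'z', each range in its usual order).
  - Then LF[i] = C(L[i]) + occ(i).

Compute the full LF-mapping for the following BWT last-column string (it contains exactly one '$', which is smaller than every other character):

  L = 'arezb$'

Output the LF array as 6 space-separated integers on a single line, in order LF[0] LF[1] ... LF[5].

Char counts: '$':1, 'a':1, 'b':1, 'e':1, 'r':1, 'z':1
C (first-col start): C('$')=0, C('a')=1, C('b')=2, C('e')=3, C('r')=4, C('z')=5
L[0]='a': occ=0, LF[0]=C('a')+0=1+0=1
L[1]='r': occ=0, LF[1]=C('r')+0=4+0=4
L[2]='e': occ=0, LF[2]=C('e')+0=3+0=3
L[3]='z': occ=0, LF[3]=C('z')+0=5+0=5
L[4]='b': occ=0, LF[4]=C('b')+0=2+0=2
L[5]='$': occ=0, LF[5]=C('$')+0=0+0=0

Answer: 1 4 3 5 2 0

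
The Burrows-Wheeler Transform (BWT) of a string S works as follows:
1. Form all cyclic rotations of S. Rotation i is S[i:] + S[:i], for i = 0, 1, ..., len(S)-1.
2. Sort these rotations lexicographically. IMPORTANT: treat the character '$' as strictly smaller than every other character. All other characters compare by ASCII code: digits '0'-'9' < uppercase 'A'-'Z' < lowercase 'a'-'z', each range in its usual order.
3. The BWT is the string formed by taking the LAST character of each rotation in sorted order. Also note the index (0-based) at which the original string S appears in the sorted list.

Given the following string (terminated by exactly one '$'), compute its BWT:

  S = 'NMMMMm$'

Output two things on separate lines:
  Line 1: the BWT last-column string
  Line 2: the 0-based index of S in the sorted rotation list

All 7 rotations (rotation i = S[i:]+S[:i]):
  rot[0] = NMMMMm$
  rot[1] = MMMMm$N
  rot[2] = MMMm$NM
  rot[3] = MMm$NMM
  rot[4] = Mm$NMMM
  rot[5] = m$NMMMM
  rot[6] = $NMMMMm
Sorted (with $ < everything):
  sorted[0] = $NMMMMm  (last char: 'm')
  sorted[1] = MMMMm$N  (last char: 'N')
  sorted[2] = MMMm$NM  (last char: 'M')
  sorted[3] = MMm$NMM  (last char: 'M')
  sorted[4] = Mm$NMMM  (last char: 'M')
  sorted[5] = NMMMMm$  (last char: '$')
  sorted[6] = m$NMMMM  (last char: 'M')
Last column: mNMMM$M
Original string S is at sorted index 5

Answer: mNMMM$M
5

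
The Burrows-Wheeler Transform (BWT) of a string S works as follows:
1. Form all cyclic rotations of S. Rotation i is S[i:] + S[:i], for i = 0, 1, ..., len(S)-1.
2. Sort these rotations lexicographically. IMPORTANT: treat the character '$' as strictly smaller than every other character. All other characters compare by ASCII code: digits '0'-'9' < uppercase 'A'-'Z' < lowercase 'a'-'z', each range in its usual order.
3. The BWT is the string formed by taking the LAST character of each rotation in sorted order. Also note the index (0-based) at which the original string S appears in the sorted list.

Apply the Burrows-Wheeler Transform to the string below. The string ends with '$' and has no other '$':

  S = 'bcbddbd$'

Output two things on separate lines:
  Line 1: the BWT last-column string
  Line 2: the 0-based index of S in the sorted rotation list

All 8 rotations (rotation i = S[i:]+S[:i]):
  rot[0] = bcbddbd$
  rot[1] = cbddbd$b
  rot[2] = bddbd$bc
  rot[3] = ddbd$bcb
  rot[4] = dbd$bcbd
  rot[5] = bd$bcbdd
  rot[6] = d$bcbddb
  rot[7] = $bcbddbd
Sorted (with $ < everything):
  sorted[0] = $bcbddbd  (last char: 'd')
  sorted[1] = bcbddbd$  (last char: '$')
  sorted[2] = bd$bcbdd  (last char: 'd')
  sorted[3] = bddbd$bc  (last char: 'c')
  sorted[4] = cbddbd$b  (last char: 'b')
  sorted[5] = d$bcbddb  (last char: 'b')
  sorted[6] = dbd$bcbd  (last char: 'd')
  sorted[7] = ddbd$bcb  (last char: 'b')
Last column: d$dcbbdb
Original string S is at sorted index 1

Answer: d$dcbbdb
1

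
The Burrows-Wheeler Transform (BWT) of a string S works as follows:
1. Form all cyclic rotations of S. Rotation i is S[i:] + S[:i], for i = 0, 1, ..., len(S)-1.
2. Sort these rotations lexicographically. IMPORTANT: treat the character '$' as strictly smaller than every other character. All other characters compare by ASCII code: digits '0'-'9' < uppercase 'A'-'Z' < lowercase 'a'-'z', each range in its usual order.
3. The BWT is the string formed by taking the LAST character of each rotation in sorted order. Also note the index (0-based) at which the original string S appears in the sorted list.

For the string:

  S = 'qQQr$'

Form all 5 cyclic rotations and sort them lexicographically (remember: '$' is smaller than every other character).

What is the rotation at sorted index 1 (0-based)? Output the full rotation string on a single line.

Answer: QQr$q

Derivation:
All 5 rotations (rotation i = S[i:]+S[:i]):
  rot[0] = qQQr$
  rot[1] = QQr$q
  rot[2] = Qr$qQ
  rot[3] = r$qQQ
  rot[4] = $qQQr
Sorted (with $ < everything):
  sorted[0] = $qQQr
  sorted[1] = QQr$q
  sorted[2] = Qr$qQ
  sorted[3] = qQQr$
  sorted[4] = r$qQQ
sorted[1] = QQr$q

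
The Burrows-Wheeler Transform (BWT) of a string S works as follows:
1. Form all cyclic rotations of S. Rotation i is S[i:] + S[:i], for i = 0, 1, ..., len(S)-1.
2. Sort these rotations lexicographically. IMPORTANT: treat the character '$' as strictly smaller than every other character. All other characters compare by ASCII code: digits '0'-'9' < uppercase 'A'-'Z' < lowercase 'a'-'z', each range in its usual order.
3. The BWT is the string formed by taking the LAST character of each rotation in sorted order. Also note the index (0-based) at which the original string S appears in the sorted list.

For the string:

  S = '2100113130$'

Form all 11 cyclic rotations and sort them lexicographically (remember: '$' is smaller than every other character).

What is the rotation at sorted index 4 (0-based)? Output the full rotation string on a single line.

Answer: 100113130$2

Derivation:
All 11 rotations (rotation i = S[i:]+S[:i]):
  rot[0] = 2100113130$
  rot[1] = 100113130$2
  rot[2] = 00113130$21
  rot[3] = 0113130$210
  rot[4] = 113130$2100
  rot[5] = 13130$21001
  rot[6] = 3130$210011
  rot[7] = 130$2100113
  rot[8] = 30$21001131
  rot[9] = 0$210011313
  rot[10] = $2100113130
Sorted (with $ < everything):
  sorted[0] = $2100113130
  sorted[1] = 0$210011313
  sorted[2] = 00113130$21
  sorted[3] = 0113130$210
  sorted[4] = 100113130$2
  sorted[5] = 113130$2100
  sorted[6] = 130$2100113
  sorted[7] = 13130$21001
  sorted[8] = 2100113130$
  sorted[9] = 30$21001131
  sorted[10] = 3130$210011
sorted[4] = 100113130$2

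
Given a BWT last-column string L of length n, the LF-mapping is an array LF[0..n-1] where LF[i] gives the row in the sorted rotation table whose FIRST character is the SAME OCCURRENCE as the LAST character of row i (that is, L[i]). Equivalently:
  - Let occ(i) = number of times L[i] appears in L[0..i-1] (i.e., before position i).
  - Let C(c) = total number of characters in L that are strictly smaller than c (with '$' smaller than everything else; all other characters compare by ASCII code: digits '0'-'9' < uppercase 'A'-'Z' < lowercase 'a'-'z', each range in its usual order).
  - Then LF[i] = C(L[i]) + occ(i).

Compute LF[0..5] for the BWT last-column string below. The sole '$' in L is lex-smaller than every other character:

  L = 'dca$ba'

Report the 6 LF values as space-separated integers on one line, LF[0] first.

Answer: 5 4 1 0 3 2

Derivation:
Char counts: '$':1, 'a':2, 'b':1, 'c':1, 'd':1
C (first-col start): C('$')=0, C('a')=1, C('b')=3, C('c')=4, C('d')=5
L[0]='d': occ=0, LF[0]=C('d')+0=5+0=5
L[1]='c': occ=0, LF[1]=C('c')+0=4+0=4
L[2]='a': occ=0, LF[2]=C('a')+0=1+0=1
L[3]='$': occ=0, LF[3]=C('$')+0=0+0=0
L[4]='b': occ=0, LF[4]=C('b')+0=3+0=3
L[5]='a': occ=1, LF[5]=C('a')+1=1+1=2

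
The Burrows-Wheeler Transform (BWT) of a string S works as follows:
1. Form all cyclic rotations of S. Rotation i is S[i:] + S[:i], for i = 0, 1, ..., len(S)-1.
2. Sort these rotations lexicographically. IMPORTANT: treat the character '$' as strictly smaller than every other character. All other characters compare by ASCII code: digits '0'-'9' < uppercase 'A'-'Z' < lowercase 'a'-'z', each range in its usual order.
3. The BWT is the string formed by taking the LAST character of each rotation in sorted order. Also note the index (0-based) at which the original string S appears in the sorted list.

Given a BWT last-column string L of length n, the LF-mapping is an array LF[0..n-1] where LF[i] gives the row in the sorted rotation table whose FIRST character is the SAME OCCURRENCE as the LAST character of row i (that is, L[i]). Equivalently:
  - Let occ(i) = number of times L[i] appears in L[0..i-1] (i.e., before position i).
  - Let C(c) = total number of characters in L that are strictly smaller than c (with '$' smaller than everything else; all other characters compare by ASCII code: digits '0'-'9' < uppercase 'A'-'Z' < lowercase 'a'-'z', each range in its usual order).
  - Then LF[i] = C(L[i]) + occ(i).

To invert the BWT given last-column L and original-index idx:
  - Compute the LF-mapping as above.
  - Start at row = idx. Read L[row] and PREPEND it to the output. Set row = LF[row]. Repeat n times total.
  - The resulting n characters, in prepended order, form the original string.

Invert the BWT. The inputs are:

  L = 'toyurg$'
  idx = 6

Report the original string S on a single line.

Answer: yogurt$

Derivation:
LF mapping: 4 2 6 5 3 1 0
Walk LF starting at row 6, prepending L[row]:
  step 1: row=6, L[6]='$', prepend. Next row=LF[6]=0
  step 2: row=0, L[0]='t', prepend. Next row=LF[0]=4
  step 3: row=4, L[4]='r', prepend. Next row=LF[4]=3
  step 4: row=3, L[3]='u', prepend. Next row=LF[3]=5
  step 5: row=5, L[5]='g', prepend. Next row=LF[5]=1
  step 6: row=1, L[1]='o', prepend. Next row=LF[1]=2
  step 7: row=2, L[2]='y', prepend. Next row=LF[2]=6
Reversed output: yogurt$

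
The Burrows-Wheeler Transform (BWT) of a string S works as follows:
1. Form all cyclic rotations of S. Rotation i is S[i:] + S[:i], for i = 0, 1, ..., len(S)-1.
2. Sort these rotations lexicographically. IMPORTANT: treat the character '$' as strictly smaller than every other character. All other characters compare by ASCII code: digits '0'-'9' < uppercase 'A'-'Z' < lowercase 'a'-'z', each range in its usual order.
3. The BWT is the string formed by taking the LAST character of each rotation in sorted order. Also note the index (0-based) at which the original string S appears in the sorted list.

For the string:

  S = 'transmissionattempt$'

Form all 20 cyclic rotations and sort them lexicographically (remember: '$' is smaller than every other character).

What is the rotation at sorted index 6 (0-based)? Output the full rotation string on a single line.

Answer: missionattempt$trans

Derivation:
All 20 rotations (rotation i = S[i:]+S[:i]):
  rot[0] = transmissionattempt$
  rot[1] = ransmissionattempt$t
  rot[2] = ansmissionattempt$tr
  rot[3] = nsmissionattempt$tra
  rot[4] = smissionattempt$tran
  rot[5] = missionattempt$trans
  rot[6] = issionattempt$transm
  rot[7] = ssionattempt$transmi
  rot[8] = sionattempt$transmis
  rot[9] = ionattempt$transmiss
  rot[10] = onattempt$transmissi
  rot[11] = nattempt$transmissio
  rot[12] = attempt$transmission
  rot[13] = ttempt$transmissiona
  rot[14] = tempt$transmissionat
  rot[15] = empt$transmissionatt
  rot[16] = mpt$transmissionatte
  rot[17] = pt$transmissionattem
  rot[18] = t$transmissionattemp
  rot[19] = $transmissionattempt
Sorted (with $ < everything):
  sorted[0] = $transmissionattempt
  sorted[1] = ansmissionattempt$tr
  sorted[2] = attempt$transmission
  sorted[3] = empt$transmissionatt
  sorted[4] = ionattempt$transmiss
  sorted[5] = issionattempt$transm
  sorted[6] = missionattempt$trans
  sorted[7] = mpt$transmissionatte
  sorted[8] = nattempt$transmissio
  sorted[9] = nsmissionattempt$tra
  sorted[10] = onattempt$transmissi
  sorted[11] = pt$transmissionattem
  sorted[12] = ransmissionattempt$t
  sorted[13] = sionattempt$transmis
  sorted[14] = smissionattempt$tran
  sorted[15] = ssionattempt$transmi
  sorted[16] = t$transmissionattemp
  sorted[17] = tempt$transmissionat
  sorted[18] = transmissionattempt$
  sorted[19] = ttempt$transmissiona
sorted[6] = missionattempt$trans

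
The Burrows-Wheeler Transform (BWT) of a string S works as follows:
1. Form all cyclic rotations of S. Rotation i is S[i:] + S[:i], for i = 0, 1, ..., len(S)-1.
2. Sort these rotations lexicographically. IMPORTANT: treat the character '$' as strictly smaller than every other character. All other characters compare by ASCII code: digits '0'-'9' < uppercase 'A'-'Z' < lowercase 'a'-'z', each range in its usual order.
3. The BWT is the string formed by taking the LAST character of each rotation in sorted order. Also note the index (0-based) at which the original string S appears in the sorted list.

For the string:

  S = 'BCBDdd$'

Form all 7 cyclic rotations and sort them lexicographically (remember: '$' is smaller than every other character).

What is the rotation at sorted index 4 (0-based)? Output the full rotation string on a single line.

All 7 rotations (rotation i = S[i:]+S[:i]):
  rot[0] = BCBDdd$
  rot[1] = CBDdd$B
  rot[2] = BDdd$BC
  rot[3] = Ddd$BCB
  rot[4] = dd$BCBD
  rot[5] = d$BCBDd
  rot[6] = $BCBDdd
Sorted (with $ < everything):
  sorted[0] = $BCBDdd
  sorted[1] = BCBDdd$
  sorted[2] = BDdd$BC
  sorted[3] = CBDdd$B
  sorted[4] = Ddd$BCB
  sorted[5] = d$BCBDd
  sorted[6] = dd$BCBD
sorted[4] = Ddd$BCB

Answer: Ddd$BCB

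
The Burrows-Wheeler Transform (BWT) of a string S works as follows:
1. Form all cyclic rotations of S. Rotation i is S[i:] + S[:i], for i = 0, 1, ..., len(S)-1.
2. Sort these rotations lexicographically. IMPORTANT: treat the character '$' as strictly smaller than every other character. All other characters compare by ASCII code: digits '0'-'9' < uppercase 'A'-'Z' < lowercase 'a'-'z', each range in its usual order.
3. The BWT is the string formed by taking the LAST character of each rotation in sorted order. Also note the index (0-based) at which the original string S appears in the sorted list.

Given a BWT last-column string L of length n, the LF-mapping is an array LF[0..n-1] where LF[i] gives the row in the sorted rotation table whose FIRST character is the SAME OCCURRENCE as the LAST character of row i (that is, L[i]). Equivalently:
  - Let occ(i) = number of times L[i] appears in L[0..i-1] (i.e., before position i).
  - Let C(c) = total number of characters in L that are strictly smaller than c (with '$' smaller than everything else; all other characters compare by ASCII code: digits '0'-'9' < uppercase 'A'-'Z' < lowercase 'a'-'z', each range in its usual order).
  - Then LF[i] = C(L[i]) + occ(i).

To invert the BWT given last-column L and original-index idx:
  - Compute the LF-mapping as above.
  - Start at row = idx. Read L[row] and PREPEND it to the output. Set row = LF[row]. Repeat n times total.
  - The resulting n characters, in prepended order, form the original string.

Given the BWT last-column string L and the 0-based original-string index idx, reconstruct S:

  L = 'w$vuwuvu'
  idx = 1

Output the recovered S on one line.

Answer: uuwvuvw$

Derivation:
LF mapping: 6 0 4 1 7 2 5 3
Walk LF starting at row 1, prepending L[row]:
  step 1: row=1, L[1]='$', prepend. Next row=LF[1]=0
  step 2: row=0, L[0]='w', prepend. Next row=LF[0]=6
  step 3: row=6, L[6]='v', prepend. Next row=LF[6]=5
  step 4: row=5, L[5]='u', prepend. Next row=LF[5]=2
  step 5: row=2, L[2]='v', prepend. Next row=LF[2]=4
  step 6: row=4, L[4]='w', prepend. Next row=LF[4]=7
  step 7: row=7, L[7]='u', prepend. Next row=LF[7]=3
  step 8: row=3, L[3]='u', prepend. Next row=LF[3]=1
Reversed output: uuwvuvw$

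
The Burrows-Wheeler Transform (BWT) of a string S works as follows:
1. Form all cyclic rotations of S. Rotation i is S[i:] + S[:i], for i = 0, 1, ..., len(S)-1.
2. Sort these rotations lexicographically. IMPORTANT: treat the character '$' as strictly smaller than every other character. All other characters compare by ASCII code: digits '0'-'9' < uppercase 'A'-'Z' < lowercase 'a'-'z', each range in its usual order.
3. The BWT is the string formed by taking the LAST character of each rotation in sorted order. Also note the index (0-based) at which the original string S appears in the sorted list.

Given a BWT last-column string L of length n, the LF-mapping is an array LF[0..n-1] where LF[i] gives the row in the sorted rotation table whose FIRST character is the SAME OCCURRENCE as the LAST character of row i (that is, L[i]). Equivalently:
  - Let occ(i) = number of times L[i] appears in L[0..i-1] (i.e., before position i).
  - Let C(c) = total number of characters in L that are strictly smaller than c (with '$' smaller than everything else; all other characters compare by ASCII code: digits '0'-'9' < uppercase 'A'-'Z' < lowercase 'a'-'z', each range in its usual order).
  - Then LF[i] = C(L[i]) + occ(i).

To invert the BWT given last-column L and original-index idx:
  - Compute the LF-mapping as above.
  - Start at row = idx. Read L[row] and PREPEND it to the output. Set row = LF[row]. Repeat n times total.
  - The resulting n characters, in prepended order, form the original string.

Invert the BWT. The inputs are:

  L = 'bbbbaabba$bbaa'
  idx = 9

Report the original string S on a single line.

Answer: babaabbbaabbb$

Derivation:
LF mapping: 6 7 8 9 1 2 10 11 3 0 12 13 4 5
Walk LF starting at row 9, prepending L[row]:
  step 1: row=9, L[9]='$', prepend. Next row=LF[9]=0
  step 2: row=0, L[0]='b', prepend. Next row=LF[0]=6
  step 3: row=6, L[6]='b', prepend. Next row=LF[6]=10
  step 4: row=10, L[10]='b', prepend. Next row=LF[10]=12
  step 5: row=12, L[12]='a', prepend. Next row=LF[12]=4
  step 6: row=4, L[4]='a', prepend. Next row=LF[4]=1
  step 7: row=1, L[1]='b', prepend. Next row=LF[1]=7
  step 8: row=7, L[7]='b', prepend. Next row=LF[7]=11
  step 9: row=11, L[11]='b', prepend. Next row=LF[11]=13
  step 10: row=13, L[13]='a', prepend. Next row=LF[13]=5
  step 11: row=5, L[5]='a', prepend. Next row=LF[5]=2
  step 12: row=2, L[2]='b', prepend. Next row=LF[2]=8
  step 13: row=8, L[8]='a', prepend. Next row=LF[8]=3
  step 14: row=3, L[3]='b', prepend. Next row=LF[3]=9
Reversed output: babaabbbaabbb$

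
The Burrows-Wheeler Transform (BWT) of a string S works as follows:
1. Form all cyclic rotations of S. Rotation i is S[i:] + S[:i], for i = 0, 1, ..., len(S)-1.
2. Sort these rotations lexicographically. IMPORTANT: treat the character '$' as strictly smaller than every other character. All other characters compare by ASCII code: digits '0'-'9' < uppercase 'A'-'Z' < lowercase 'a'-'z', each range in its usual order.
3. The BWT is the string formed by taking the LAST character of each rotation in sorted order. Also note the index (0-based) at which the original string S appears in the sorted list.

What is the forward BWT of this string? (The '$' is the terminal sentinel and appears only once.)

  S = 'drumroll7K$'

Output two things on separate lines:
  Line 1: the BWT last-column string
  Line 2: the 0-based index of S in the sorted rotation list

All 11 rotations (rotation i = S[i:]+S[:i]):
  rot[0] = drumroll7K$
  rot[1] = rumroll7K$d
  rot[2] = umroll7K$dr
  rot[3] = mroll7K$dru
  rot[4] = roll7K$drum
  rot[5] = oll7K$drumr
  rot[6] = ll7K$drumro
  rot[7] = l7K$drumrol
  rot[8] = 7K$drumroll
  rot[9] = K$drumroll7
  rot[10] = $drumroll7K
Sorted (with $ < everything):
  sorted[0] = $drumroll7K  (last char: 'K')
  sorted[1] = 7K$drumroll  (last char: 'l')
  sorted[2] = K$drumroll7  (last char: '7')
  sorted[3] = drumroll7K$  (last char: '$')
  sorted[4] = l7K$drumrol  (last char: 'l')
  sorted[5] = ll7K$drumro  (last char: 'o')
  sorted[6] = mroll7K$dru  (last char: 'u')
  sorted[7] = oll7K$drumr  (last char: 'r')
  sorted[8] = roll7K$drum  (last char: 'm')
  sorted[9] = rumroll7K$d  (last char: 'd')
  sorted[10] = umroll7K$dr  (last char: 'r')
Last column: Kl7$lourmdr
Original string S is at sorted index 3

Answer: Kl7$lourmdr
3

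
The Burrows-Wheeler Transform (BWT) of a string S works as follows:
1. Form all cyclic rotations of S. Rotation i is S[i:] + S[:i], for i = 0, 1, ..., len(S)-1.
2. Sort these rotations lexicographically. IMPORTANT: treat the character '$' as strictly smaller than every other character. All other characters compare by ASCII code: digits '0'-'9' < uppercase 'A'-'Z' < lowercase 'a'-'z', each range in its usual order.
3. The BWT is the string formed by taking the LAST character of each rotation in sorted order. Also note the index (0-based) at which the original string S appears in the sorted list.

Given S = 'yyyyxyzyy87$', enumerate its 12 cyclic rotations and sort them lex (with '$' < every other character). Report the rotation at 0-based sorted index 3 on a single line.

All 12 rotations (rotation i = S[i:]+S[:i]):
  rot[0] = yyyyxyzyy87$
  rot[1] = yyyxyzyy87$y
  rot[2] = yyxyzyy87$yy
  rot[3] = yxyzyy87$yyy
  rot[4] = xyzyy87$yyyy
  rot[5] = yzyy87$yyyyx
  rot[6] = zyy87$yyyyxy
  rot[7] = yy87$yyyyxyz
  rot[8] = y87$yyyyxyzy
  rot[9] = 87$yyyyxyzyy
  rot[10] = 7$yyyyxyzyy8
  rot[11] = $yyyyxyzyy87
Sorted (with $ < everything):
  sorted[0] = $yyyyxyzyy87
  sorted[1] = 7$yyyyxyzyy8
  sorted[2] = 87$yyyyxyzyy
  sorted[3] = xyzyy87$yyyy
  sorted[4] = y87$yyyyxyzy
  sorted[5] = yxyzyy87$yyy
  sorted[6] = yy87$yyyyxyz
  sorted[7] = yyxyzyy87$yy
  sorted[8] = yyyxyzyy87$y
  sorted[9] = yyyyxyzyy87$
  sorted[10] = yzyy87$yyyyx
  sorted[11] = zyy87$yyyyxy
sorted[3] = xyzyy87$yyyy

Answer: xyzyy87$yyyy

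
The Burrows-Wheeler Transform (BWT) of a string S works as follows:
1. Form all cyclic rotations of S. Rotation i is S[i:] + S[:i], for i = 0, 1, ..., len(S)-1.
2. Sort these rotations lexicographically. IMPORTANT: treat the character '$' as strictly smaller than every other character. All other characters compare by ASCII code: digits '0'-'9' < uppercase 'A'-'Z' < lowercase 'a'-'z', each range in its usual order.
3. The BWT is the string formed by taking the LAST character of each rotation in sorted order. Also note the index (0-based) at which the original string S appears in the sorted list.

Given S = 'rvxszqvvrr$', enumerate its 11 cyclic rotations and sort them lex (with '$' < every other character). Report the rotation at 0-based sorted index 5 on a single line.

Answer: szqvvrr$rvx

Derivation:
All 11 rotations (rotation i = S[i:]+S[:i]):
  rot[0] = rvxszqvvrr$
  rot[1] = vxszqvvrr$r
  rot[2] = xszqvvrr$rv
  rot[3] = szqvvrr$rvx
  rot[4] = zqvvrr$rvxs
  rot[5] = qvvrr$rvxsz
  rot[6] = vvrr$rvxszq
  rot[7] = vrr$rvxszqv
  rot[8] = rr$rvxszqvv
  rot[9] = r$rvxszqvvr
  rot[10] = $rvxszqvvrr
Sorted (with $ < everything):
  sorted[0] = $rvxszqvvrr
  sorted[1] = qvvrr$rvxsz
  sorted[2] = r$rvxszqvvr
  sorted[3] = rr$rvxszqvv
  sorted[4] = rvxszqvvrr$
  sorted[5] = szqvvrr$rvx
  sorted[6] = vrr$rvxszqv
  sorted[7] = vvrr$rvxszq
  sorted[8] = vxszqvvrr$r
  sorted[9] = xszqvvrr$rv
  sorted[10] = zqvvrr$rvxs
sorted[5] = szqvvrr$rvx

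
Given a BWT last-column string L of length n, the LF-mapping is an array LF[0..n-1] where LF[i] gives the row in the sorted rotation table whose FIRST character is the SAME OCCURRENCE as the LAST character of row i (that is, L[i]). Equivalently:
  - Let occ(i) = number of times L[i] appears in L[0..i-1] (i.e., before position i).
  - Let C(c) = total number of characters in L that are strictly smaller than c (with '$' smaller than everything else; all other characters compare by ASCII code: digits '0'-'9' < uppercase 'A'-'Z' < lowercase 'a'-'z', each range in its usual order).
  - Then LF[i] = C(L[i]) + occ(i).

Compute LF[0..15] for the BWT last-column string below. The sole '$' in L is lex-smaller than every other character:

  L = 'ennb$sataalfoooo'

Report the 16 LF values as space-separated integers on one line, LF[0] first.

Answer: 5 8 9 4 0 14 1 15 2 3 7 6 10 11 12 13

Derivation:
Char counts: '$':1, 'a':3, 'b':1, 'e':1, 'f':1, 'l':1, 'n':2, 'o':4, 's':1, 't':1
C (first-col start): C('$')=0, C('a')=1, C('b')=4, C('e')=5, C('f')=6, C('l')=7, C('n')=8, C('o')=10, C('s')=14, C('t')=15
L[0]='e': occ=0, LF[0]=C('e')+0=5+0=5
L[1]='n': occ=0, LF[1]=C('n')+0=8+0=8
L[2]='n': occ=1, LF[2]=C('n')+1=8+1=9
L[3]='b': occ=0, LF[3]=C('b')+0=4+0=4
L[4]='$': occ=0, LF[4]=C('$')+0=0+0=0
L[5]='s': occ=0, LF[5]=C('s')+0=14+0=14
L[6]='a': occ=0, LF[6]=C('a')+0=1+0=1
L[7]='t': occ=0, LF[7]=C('t')+0=15+0=15
L[8]='a': occ=1, LF[8]=C('a')+1=1+1=2
L[9]='a': occ=2, LF[9]=C('a')+2=1+2=3
L[10]='l': occ=0, LF[10]=C('l')+0=7+0=7
L[11]='f': occ=0, LF[11]=C('f')+0=6+0=6
L[12]='o': occ=0, LF[12]=C('o')+0=10+0=10
L[13]='o': occ=1, LF[13]=C('o')+1=10+1=11
L[14]='o': occ=2, LF[14]=C('o')+2=10+2=12
L[15]='o': occ=3, LF[15]=C('o')+3=10+3=13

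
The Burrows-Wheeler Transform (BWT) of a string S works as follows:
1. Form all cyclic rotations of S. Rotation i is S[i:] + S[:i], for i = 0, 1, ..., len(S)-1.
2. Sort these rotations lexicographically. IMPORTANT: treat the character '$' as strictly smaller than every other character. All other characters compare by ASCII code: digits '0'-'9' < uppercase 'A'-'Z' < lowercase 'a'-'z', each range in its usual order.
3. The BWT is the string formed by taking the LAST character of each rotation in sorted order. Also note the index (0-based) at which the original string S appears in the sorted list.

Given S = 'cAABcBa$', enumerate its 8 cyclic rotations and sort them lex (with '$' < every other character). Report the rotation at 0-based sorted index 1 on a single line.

Answer: AABcBa$c

Derivation:
All 8 rotations (rotation i = S[i:]+S[:i]):
  rot[0] = cAABcBa$
  rot[1] = AABcBa$c
  rot[2] = ABcBa$cA
  rot[3] = BcBa$cAA
  rot[4] = cBa$cAAB
  rot[5] = Ba$cAABc
  rot[6] = a$cAABcB
  rot[7] = $cAABcBa
Sorted (with $ < everything):
  sorted[0] = $cAABcBa
  sorted[1] = AABcBa$c
  sorted[2] = ABcBa$cA
  sorted[3] = Ba$cAABc
  sorted[4] = BcBa$cAA
  sorted[5] = a$cAABcB
  sorted[6] = cAABcBa$
  sorted[7] = cBa$cAAB
sorted[1] = AABcBa$c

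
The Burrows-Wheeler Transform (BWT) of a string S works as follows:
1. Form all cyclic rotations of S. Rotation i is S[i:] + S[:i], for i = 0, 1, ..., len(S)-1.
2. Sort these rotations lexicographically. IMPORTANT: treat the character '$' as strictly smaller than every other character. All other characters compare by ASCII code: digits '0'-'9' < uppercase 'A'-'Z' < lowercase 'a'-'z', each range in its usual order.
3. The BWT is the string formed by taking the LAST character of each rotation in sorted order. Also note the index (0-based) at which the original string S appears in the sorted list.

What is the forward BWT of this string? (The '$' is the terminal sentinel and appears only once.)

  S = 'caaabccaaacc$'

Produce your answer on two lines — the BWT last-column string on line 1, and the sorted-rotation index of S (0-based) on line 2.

All 13 rotations (rotation i = S[i:]+S[:i]):
  rot[0] = caaabccaaacc$
  rot[1] = aaabccaaacc$c
  rot[2] = aabccaaacc$ca
  rot[3] = abccaaacc$caa
  rot[4] = bccaaacc$caaa
  rot[5] = ccaaacc$caaab
  rot[6] = caaacc$caaabc
  rot[7] = aaacc$caaabcc
  rot[8] = aacc$caaabcca
  rot[9] = acc$caaabccaa
  rot[10] = cc$caaabccaaa
  rot[11] = c$caaabccaaac
  rot[12] = $caaabccaaacc
Sorted (with $ < everything):
  sorted[0] = $caaabccaaacc  (last char: 'c')
  sorted[1] = aaabccaaacc$c  (last char: 'c')
  sorted[2] = aaacc$caaabcc  (last char: 'c')
  sorted[3] = aabccaaacc$ca  (last char: 'a')
  sorted[4] = aacc$caaabcca  (last char: 'a')
  sorted[5] = abccaaacc$caa  (last char: 'a')
  sorted[6] = acc$caaabccaa  (last char: 'a')
  sorted[7] = bccaaacc$caaa  (last char: 'a')
  sorted[8] = c$caaabccaaac  (last char: 'c')
  sorted[9] = caaabccaaacc$  (last char: '$')
  sorted[10] = caaacc$caaabc  (last char: 'c')
  sorted[11] = cc$caaabccaaa  (last char: 'a')
  sorted[12] = ccaaacc$caaab  (last char: 'b')
Last column: cccaaaaac$cab
Original string S is at sorted index 9

Answer: cccaaaaac$cab
9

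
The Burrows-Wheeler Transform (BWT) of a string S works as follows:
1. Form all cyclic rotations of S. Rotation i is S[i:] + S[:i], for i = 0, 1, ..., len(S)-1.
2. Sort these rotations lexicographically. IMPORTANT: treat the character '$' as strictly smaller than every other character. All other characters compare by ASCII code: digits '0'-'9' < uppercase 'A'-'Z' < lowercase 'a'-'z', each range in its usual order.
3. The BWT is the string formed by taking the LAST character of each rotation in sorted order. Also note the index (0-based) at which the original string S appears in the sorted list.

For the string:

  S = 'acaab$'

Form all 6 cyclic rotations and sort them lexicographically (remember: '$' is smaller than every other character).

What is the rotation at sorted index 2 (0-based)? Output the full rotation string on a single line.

Answer: ab$aca

Derivation:
All 6 rotations (rotation i = S[i:]+S[:i]):
  rot[0] = acaab$
  rot[1] = caab$a
  rot[2] = aab$ac
  rot[3] = ab$aca
  rot[4] = b$acaa
  rot[5] = $acaab
Sorted (with $ < everything):
  sorted[0] = $acaab
  sorted[1] = aab$ac
  sorted[2] = ab$aca
  sorted[3] = acaab$
  sorted[4] = b$acaa
  sorted[5] = caab$a
sorted[2] = ab$aca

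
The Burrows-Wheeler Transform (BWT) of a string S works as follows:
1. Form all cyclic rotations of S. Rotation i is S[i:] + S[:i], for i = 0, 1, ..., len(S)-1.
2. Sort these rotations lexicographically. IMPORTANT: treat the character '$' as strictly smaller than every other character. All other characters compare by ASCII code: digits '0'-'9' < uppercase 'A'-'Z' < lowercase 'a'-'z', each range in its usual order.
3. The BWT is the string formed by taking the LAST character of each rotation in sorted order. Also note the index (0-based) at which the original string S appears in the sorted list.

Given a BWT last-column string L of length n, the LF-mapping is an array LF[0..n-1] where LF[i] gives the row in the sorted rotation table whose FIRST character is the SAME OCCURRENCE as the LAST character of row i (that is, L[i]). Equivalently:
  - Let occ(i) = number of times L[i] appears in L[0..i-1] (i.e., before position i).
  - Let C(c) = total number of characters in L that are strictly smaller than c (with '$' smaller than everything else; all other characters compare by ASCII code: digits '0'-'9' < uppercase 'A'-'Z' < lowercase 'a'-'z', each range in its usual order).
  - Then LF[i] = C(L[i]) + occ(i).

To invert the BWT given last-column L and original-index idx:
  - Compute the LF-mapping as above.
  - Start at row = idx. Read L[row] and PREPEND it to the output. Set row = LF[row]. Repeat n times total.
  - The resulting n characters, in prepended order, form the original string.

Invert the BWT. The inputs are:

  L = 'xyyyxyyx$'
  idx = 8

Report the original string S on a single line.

Answer: yyxyyxyx$

Derivation:
LF mapping: 1 4 5 6 2 7 8 3 0
Walk LF starting at row 8, prepending L[row]:
  step 1: row=8, L[8]='$', prepend. Next row=LF[8]=0
  step 2: row=0, L[0]='x', prepend. Next row=LF[0]=1
  step 3: row=1, L[1]='y', prepend. Next row=LF[1]=4
  step 4: row=4, L[4]='x', prepend. Next row=LF[4]=2
  step 5: row=2, L[2]='y', prepend. Next row=LF[2]=5
  step 6: row=5, L[5]='y', prepend. Next row=LF[5]=7
  step 7: row=7, L[7]='x', prepend. Next row=LF[7]=3
  step 8: row=3, L[3]='y', prepend. Next row=LF[3]=6
  step 9: row=6, L[6]='y', prepend. Next row=LF[6]=8
Reversed output: yyxyyxyx$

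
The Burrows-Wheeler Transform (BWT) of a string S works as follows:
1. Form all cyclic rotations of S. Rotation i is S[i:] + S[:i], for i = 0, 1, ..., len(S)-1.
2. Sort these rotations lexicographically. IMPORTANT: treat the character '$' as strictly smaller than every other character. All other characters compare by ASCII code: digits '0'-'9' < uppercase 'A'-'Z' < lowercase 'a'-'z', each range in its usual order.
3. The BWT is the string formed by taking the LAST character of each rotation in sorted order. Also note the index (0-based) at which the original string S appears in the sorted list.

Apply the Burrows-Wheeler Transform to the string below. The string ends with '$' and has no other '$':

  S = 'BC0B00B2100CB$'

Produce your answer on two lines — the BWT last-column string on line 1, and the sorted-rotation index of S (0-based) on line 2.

All 14 rotations (rotation i = S[i:]+S[:i]):
  rot[0] = BC0B00B2100CB$
  rot[1] = C0B00B2100CB$B
  rot[2] = 0B00B2100CB$BC
  rot[3] = B00B2100CB$BC0
  rot[4] = 00B2100CB$BC0B
  rot[5] = 0B2100CB$BC0B0
  rot[6] = B2100CB$BC0B00
  rot[7] = 2100CB$BC0B00B
  rot[8] = 100CB$BC0B00B2
  rot[9] = 00CB$BC0B00B21
  rot[10] = 0CB$BC0B00B210
  rot[11] = CB$BC0B00B2100
  rot[12] = B$BC0B00B2100C
  rot[13] = $BC0B00B2100CB
Sorted (with $ < everything):
  sorted[0] = $BC0B00B2100CB  (last char: 'B')
  sorted[1] = 00B2100CB$BC0B  (last char: 'B')
  sorted[2] = 00CB$BC0B00B21  (last char: '1')
  sorted[3] = 0B00B2100CB$BC  (last char: 'C')
  sorted[4] = 0B2100CB$BC0B0  (last char: '0')
  sorted[5] = 0CB$BC0B00B210  (last char: '0')
  sorted[6] = 100CB$BC0B00B2  (last char: '2')
  sorted[7] = 2100CB$BC0B00B  (last char: 'B')
  sorted[8] = B$BC0B00B2100C  (last char: 'C')
  sorted[9] = B00B2100CB$BC0  (last char: '0')
  sorted[10] = B2100CB$BC0B00  (last char: '0')
  sorted[11] = BC0B00B2100CB$  (last char: '$')
  sorted[12] = C0B00B2100CB$B  (last char: 'B')
  sorted[13] = CB$BC0B00B2100  (last char: '0')
Last column: BB1C002BC00$B0
Original string S is at sorted index 11

Answer: BB1C002BC00$B0
11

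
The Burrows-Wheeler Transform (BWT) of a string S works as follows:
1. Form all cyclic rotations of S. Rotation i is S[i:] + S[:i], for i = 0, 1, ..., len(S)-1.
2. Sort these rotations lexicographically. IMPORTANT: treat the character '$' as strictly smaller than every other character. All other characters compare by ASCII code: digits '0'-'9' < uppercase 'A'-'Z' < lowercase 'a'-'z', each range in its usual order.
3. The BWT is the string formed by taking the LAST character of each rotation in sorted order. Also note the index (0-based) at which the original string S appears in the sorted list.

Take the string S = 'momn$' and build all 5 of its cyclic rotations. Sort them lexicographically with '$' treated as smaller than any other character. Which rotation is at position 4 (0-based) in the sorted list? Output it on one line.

Answer: omn$m

Derivation:
All 5 rotations (rotation i = S[i:]+S[:i]):
  rot[0] = momn$
  rot[1] = omn$m
  rot[2] = mn$mo
  rot[3] = n$mom
  rot[4] = $momn
Sorted (with $ < everything):
  sorted[0] = $momn
  sorted[1] = mn$mo
  sorted[2] = momn$
  sorted[3] = n$mom
  sorted[4] = omn$m
sorted[4] = omn$m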